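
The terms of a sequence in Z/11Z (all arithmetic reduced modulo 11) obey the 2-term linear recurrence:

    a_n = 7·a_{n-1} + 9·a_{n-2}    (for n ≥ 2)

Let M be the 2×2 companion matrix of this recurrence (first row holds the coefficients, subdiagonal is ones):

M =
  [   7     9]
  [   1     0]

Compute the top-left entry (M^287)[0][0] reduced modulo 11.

(M^287)[0][0] is the top entry after applying M 287 times to the unit state (1, 0). Equivalently it is h_{288} for the auxiliary sequence (h_n) obeying the same recurrence with h_1 = 1 and h_i = 0 for 0 ≤ i < 1:
h_2 = 7·1 + 9·0 = 7
h_3 = 7·7 + 9·1 = 3
h_4 = 7·3 + 9·7 = 7
h_5 = 7·7 + 9·3 = 10
h_6 = 7·10 + 9·7 = 1
h_7 = 7·1 + 9·10 = 9
h_8 = 7·9 + 9·1 = 6
h_9 = 7·6 + 9·9 = 2
h_10 = 7·2 + 9·6 = 2
h_11 = 7·2 + 9·2 = 10
h_12 = 7·10 + 9·2 = 0
h_13 = 7·0 + 9·10 = 2
h_14 = 7·2 + 9·0 = 3
h_15 = 7·3 + 9·2 = 6
h_16 = 7·6 + 9·3 = 3
h_17 = 7·3 + 9·6 = 9
h_18 = 7·9 + 9·3 = 2
h_19 = 7·2 + 9·9 = 7
h_20 = 7·7 + 9·2 = 1
h_21 = 7·1 + 9·7 = 4
h_22 = 7·4 + 9·1 = 4
h_23 = 7·4 + 9·4 = 9
h_24 = 7·9 + 9·4 = 0
h_25 = 7·0 + 9·9 = 4
h_26 = 7·4 + 9·0 = 6
h_27 = 7·6 + 9·4 = 1
h_28 = 7·1 + 9·6 = 6
h_29 = 7·6 + 9·1 = 7
h_30 = 7·7 + 9·6 = 4
h_31 = 7·4 + 9·7 = 3
h_32 = 7·3 + 9·4 = 2
h_33 = 7·2 + 9·3 = 8
h_34 = 7·8 + 9·2 = 8
h_35 = 7·8 + 9·8 = 7
h_36 = 7·7 + 9·8 = 0
h_37 = 7·0 + 9·7 = 8
h_38 = 7·8 + 9·0 = 1
h_39 = 7·1 + 9·8 = 2
h_40 = 7·2 + 9·1 = 1
h_41 = 7·1 + 9·2 = 3
h_42 = 7·3 + 9·1 = 8
h_43 = 7·8 + 9·3 = 6
h_44 = 7·6 + 9·8 = 4
h_45 = 7·4 + 9·6 = 5
h_46 = 7·5 + 9·4 = 5
h_47 = 7·5 + 9·5 = 3
h_48 = 7·3 + 9·5 = 0
h_49 = 7·0 + 9·3 = 5
h_50 = 7·5 + 9·0 = 2
h_51 = 7·2 + 9·5 = 4
h_52 = 7·4 + 9·2 = 2
h_53 = 7·2 + 9·4 = 6
h_54 = 7·6 + 9·2 = 5
h_55 = 7·5 + 9·6 = 1
h_56 = 7·1 + 9·5 = 8
h_57 = 7·8 + 9·1 = 10
h_58 = 7·10 + 9·8 = 10
h_59 = 7·10 + 9·10 = 6
h_60 = 7·6 + 9·10 = 0
h_61 = 7·0 + 9·6 = 10
h_62 = 7·10 + 9·0 = 4
h_63 = 7·4 + 9·10 = 8
h_64 = 7·8 + 9·4 = 4
h_65 = 7·4 + 9·8 = 1
h_66 = 7·1 + 9·4 = 10
h_67 = 7·10 + 9·1 = 2
h_68 = 7·2 + 9·10 = 5
h_69 = 7·5 + 9·2 = 9
h_70 = 7·9 + 9·5 = 9
h_71 = 7·9 + 9·9 = 1
h_72 = 7·1 + 9·9 = 0
h_73 = 7·0 + 9·1 = 9
h_74 = 7·9 + 9·0 = 8
h_75 = 7·8 + 9·9 = 5
h_76 = 7·5 + 9·8 = 8
h_77 = 7·8 + 9·5 = 2
h_78 = 7·2 + 9·8 = 9
h_79 = 7·9 + 9·2 = 4
h_80 = 7·4 + 9·9 = 10
h_81 = 7·10 + 9·4 = 7
h_82 = 7·7 + 9·10 = 7
h_83 = 7·7 + 9·7 = 2
h_84 = 7·2 + 9·7 = 0
h_85 = 7·0 + 9·2 = 7
h_86 = 7·7 + 9·0 = 5
h_87 = 7·5 + 9·7 = 10
h_88 = 7·10 + 9·5 = 5
h_89 = 7·5 + 9·10 = 4
h_90 = 7·4 + 9·5 = 7
h_91 = 7·7 + 9·4 = 8
h_92 = 7·8 + 9·7 = 9
h_93 = 7·9 + 9·8 = 3
h_94 = 7·3 + 9·9 = 3
h_95 = 7·3 + 9·3 = 4
h_96 = 7·4 + 9·3 = 0
h_97 = 7·0 + 9·4 = 3
h_98 = 7·3 + 9·0 = 10
h_99 = 7·10 + 9·3 = 9
h_100 = 7·9 + 9·10 = 10
h_101 = 7·10 + 9·9 = 8
h_102 = 7·8 + 9·10 = 3
h_103 = 7·3 + 9·8 = 5
h_104 = 7·5 + 9·3 = 7
h_105 = 7·7 + 9·5 = 6
h_106 = 7·6 + 9·7 = 6
h_107 = 7·6 + 9·6 = 8
h_108 = 7·8 + 9·6 = 0
h_109 = 7·0 + 9·8 = 6
h_110 = 7·6 + 9·0 = 9
h_111 = 7·9 + 9·6 = 7
h_112 = 7·7 + 9·9 = 9
h_113 = 7·9 + 9·7 = 5
h_114 = 7·5 + 9·9 = 6
h_115 = 7·6 + 9·5 = 10
h_116 = 7·10 + 9·6 = 3
h_117 = 7·3 + 9·10 = 1
h_118 = 7·1 + 9·3 = 1
h_119 = 7·1 + 9·1 = 5
h_120 = 7·5 + 9·1 = 0
h_121 = 7·0 + 9·5 = 1
(h_120, h_121) = (0, 1) = (h_0, h_1), so the sequence has period 120.
288 ≡ 48 (mod 120), hence h_288 = h_48 = 0.

0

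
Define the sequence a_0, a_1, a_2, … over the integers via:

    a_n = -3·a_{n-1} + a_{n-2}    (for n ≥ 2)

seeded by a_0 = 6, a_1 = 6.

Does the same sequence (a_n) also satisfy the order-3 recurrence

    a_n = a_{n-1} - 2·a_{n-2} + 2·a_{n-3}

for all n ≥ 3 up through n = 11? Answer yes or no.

Terms a_0..a_11: 6, 6, -12, 42, -138, 456, -1506, 4974, -16428, 54258, -179202, 591864
n=3: candidate gives -12, actual a_3 = 42 ✗

no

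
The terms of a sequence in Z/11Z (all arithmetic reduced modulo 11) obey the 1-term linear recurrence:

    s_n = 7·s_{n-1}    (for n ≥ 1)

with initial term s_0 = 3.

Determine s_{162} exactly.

4

s_1 = 7·3 = 10
s_2 = 7·10 = 4
s_3 = 7·4 = 6
s_4 = 7·6 = 9
s_5 = 7·9 = 8
s_6 = 7·8 = 1
s_7 = 7·1 = 7
s_8 = 7·7 = 5
s_9 = 7·5 = 2
s_10 = 7·2 = 3
(s_10) = (3) = (s_0), so the sequence has period 10.
162 ≡ 2 (mod 10), hence s_162 = s_2 = 4.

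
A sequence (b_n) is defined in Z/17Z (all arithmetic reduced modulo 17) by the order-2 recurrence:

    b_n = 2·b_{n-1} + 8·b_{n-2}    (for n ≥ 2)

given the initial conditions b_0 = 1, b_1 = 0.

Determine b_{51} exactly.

16

b_2 = 2·0 + 8·1 = 8
b_3 = 2·8 + 8·0 = 16
b_4 = 2·16 + 8·8 = 11
b_5 = 2·11 + 8·16 = 14
b_6 = 2·14 + 8·11 = 14
b_7 = 2·14 + 8·14 = 4
b_8 = 2·4 + 8·14 = 1
b_9 = 2·1 + 8·4 = 0
(b_8, b_9) = (1, 0) = (b_0, b_1), so the sequence has period 8.
51 ≡ 3 (mod 8), hence b_51 = b_3 = 16.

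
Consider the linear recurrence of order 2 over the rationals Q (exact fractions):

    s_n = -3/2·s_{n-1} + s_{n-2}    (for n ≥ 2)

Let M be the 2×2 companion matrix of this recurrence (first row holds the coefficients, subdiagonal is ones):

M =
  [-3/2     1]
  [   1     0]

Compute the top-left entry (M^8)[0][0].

(M^8)[0][0] is the top entry after applying M 8 times to the unit state (1, 0). Equivalently it is h_{9} for the auxiliary sequence (h_n) obeying the same recurrence with h_1 = 1 and h_i = 0 for 0 ≤ i < 1:
h_2 = -3/2·1 + 1·0 = -3/2
h_3 = -3/2·-3/2 + 1·1 = 13/4
h_4 = -3/2·13/4 + 1·-3/2 = -51/8
h_5 = -3/2·-51/8 + 1·13/4 = 205/16
h_6 = -3/2·205/16 + 1·-51/8 = -819/32
h_7 = -3/2·-819/32 + 1·205/16 = 3277/64
h_8 = -3/2·3277/64 + 1·-819/32 = -13107/128
h_9 = -3/2·-13107/128 + 1·3277/64 = 52429/256

52429/256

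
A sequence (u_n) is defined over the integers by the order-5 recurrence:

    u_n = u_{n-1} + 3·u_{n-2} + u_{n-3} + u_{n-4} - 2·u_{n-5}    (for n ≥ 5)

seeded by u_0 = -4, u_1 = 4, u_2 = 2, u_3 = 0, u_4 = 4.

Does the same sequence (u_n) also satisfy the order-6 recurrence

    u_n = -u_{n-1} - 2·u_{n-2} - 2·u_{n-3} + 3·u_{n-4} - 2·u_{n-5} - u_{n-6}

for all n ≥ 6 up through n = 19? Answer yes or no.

Terms u_0..u_19: -4, 4, 2, 0, 4, 18, 24, 78, 172, 440, 1022, 2544, 6066, 14816, 35700, 86714, 209608, 508134, 1229740, 2979064
n=6: candidate gives -24, actual u_6 = 24 ✗

no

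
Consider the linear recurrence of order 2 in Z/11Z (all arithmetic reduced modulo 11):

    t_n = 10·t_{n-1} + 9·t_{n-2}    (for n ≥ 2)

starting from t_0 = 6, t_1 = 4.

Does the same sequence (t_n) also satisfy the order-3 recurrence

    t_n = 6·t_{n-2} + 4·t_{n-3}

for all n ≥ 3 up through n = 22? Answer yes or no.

Terms t_0..t_22: 6, 4, 6, 8, 2, 4, 3, 0, 5, 6, 6, 4, 6, 8, 2, 4, 3, 0, 5, 6, 6, 4, 6
n=3: candidate gives 4, actual t_3 = 8 ✗

no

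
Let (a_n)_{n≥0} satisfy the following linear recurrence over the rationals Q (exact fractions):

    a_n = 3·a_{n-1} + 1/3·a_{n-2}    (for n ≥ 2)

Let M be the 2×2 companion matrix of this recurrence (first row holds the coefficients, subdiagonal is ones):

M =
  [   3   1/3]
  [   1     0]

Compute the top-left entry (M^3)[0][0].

(M^3)[0][0] is the top entry after applying M 3 times to the unit state (1, 0). Equivalently it is h_{4} for the auxiliary sequence (h_n) obeying the same recurrence with h_1 = 1 and h_i = 0 for 0 ≤ i < 1:
h_2 = 3·1 + 1/3·0 = 3
h_3 = 3·3 + 1/3·1 = 28/3
h_4 = 3·28/3 + 1/3·3 = 29

29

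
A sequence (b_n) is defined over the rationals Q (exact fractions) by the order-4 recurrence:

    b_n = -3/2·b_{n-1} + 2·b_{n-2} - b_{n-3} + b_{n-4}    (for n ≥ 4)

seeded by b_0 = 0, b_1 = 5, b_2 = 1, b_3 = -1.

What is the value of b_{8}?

-1619/32

b_4 = -3/2·-1 + 2·1 + -1·5 + 1·0 = -3/2
b_5 = -3/2·-3/2 + 2·-1 + -1·1 + 1·5 = 17/4
b_6 = -3/2·17/4 + 2·-3/2 + -1·-1 + 1·1 = -59/8
b_7 = -3/2·-59/8 + 2·17/4 + -1·-3/2 + 1·-1 = 321/16
b_8 = -3/2·321/16 + 2·-59/8 + -1·17/4 + 1·-3/2 = -1619/32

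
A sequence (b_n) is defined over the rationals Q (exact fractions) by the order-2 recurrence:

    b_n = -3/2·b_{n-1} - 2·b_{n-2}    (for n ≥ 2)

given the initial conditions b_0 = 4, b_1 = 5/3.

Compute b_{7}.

b_2 = -3/2·5/3 + -2·4 = -21/2
b_3 = -3/2·-21/2 + -2·5/3 = 149/12
b_4 = -3/2·149/12 + -2·-21/2 = 19/8
b_5 = -3/2·19/8 + -2·149/12 = -1363/48
b_6 = -3/2·-1363/48 + -2·19/8 = 1211/32
b_7 = -3/2·1211/32 + -2·-1363/48 = 5/192

5/192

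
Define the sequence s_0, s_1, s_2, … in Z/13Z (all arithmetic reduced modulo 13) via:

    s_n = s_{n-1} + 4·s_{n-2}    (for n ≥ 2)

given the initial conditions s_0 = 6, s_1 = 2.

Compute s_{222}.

s_2 = 1·2 + 4·6 = 0
s_3 = 1·0 + 4·2 = 8
s_4 = 1·8 + 4·0 = 8
s_5 = 1·8 + 4·8 = 1
s_6 = 1·1 + 4·8 = 7
s_7 = 1·7 + 4·1 = 11
s_8 = 1·11 + 4·7 = 0
s_9 = 1·0 + 4·11 = 5
s_10 = 1·5 + 4·0 = 5
s_11 = 1·5 + 4·5 = 12
s_12 = 1·12 + 4·5 = 6
s_13 = 1·6 + 4·12 = 2
(s_12, s_13) = (6, 2) = (s_0, s_1), so the sequence has period 12.
222 ≡ 6 (mod 12), hence s_222 = s_6 = 7.

7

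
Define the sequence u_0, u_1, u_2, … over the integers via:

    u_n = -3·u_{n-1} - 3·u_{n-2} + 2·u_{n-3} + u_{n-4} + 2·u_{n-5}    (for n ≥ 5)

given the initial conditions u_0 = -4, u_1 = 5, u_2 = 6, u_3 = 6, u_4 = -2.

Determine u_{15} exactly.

u_5 = -3·-2 + -3·6 + 2·6 + 1·5 + 2·-4 = -3
u_6 = -3·-3 + -3·-2 + 2·6 + 1·6 + 2·5 = 43
u_7 = -3·43 + -3·-3 + 2·-2 + 1·6 + 2·6 = -106
u_8 = -3·-106 + -3·43 + 2·-3 + 1·-2 + 2·6 = 193
u_9 = -3·193 + -3·-106 + 2·43 + 1·-3 + 2·-2 = -182
u_10 = -3·-182 + -3·193 + 2·-106 + 1·43 + 2·-3 = -208
u_11 = -3·-208 + -3·-182 + 2·193 + 1·-106 + 2·43 = 1536
u_12 = -3·1536 + -3·-208 + 2·-182 + 1·193 + 2·-106 = -4367
u_13 = -3·-4367 + -3·1536 + 2·-208 + 1·-182 + 2·193 = 8281
u_14 = -3·8281 + -3·-4367 + 2·1536 + 1·-208 + 2·-182 = -9242
u_15 = -3·-9242 + -3·8281 + 2·-4367 + 1·1536 + 2·-208 = -4731

-4731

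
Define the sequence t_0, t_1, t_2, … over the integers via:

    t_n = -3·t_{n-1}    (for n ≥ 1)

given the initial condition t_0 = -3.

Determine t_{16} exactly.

-129140163

t_1 = -3·-3 = 9
t_2 = -3·9 = -27
t_3 = -3·-27 = 81
t_4 = -3·81 = -243
t_5 = -3·-243 = 729
t_6 = -3·729 = -2187
t_7 = -3·-2187 = 6561
t_8 = -3·6561 = -19683
t_9 = -3·-19683 = 59049
t_10 = -3·59049 = -177147
t_11 = -3·-177147 = 531441
t_12 = -3·531441 = -1594323
t_13 = -3·-1594323 = 4782969
t_14 = -3·4782969 = -14348907
t_15 = -3·-14348907 = 43046721
t_16 = -3·43046721 = -129140163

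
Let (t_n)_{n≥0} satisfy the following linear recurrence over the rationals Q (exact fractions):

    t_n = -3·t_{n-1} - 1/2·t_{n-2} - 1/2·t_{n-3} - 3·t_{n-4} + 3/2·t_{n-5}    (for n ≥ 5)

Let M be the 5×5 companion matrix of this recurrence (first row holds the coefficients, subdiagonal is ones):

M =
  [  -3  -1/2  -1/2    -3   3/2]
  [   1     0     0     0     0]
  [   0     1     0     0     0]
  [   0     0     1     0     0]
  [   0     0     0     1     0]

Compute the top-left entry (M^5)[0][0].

-739/4

(M^5)[0][0] is the top entry after applying M 5 times to the unit state (1, 0, 0, 0, 0). Equivalently it is h_{9} for the auxiliary sequence (h_n) obeying the same recurrence with h_4 = 1 and h_i = 0 for 0 ≤ i < 4:
h_5 = -3·1 + -1/2·0 + -1/2·0 + -3·0 + 3/2·0 = -3
h_6 = -3·-3 + -1/2·1 + -1/2·0 + -3·0 + 3/2·0 = 17/2
h_7 = -3·17/2 + -1/2·-3 + -1/2·1 + -3·0 + 3/2·0 = -49/2
h_8 = -3·-49/2 + -1/2·17/2 + -1/2·-3 + -3·1 + 3/2·0 = 271/4
h_9 = -3·271/4 + -1/2·-49/2 + -1/2·17/2 + -3·-3 + 3/2·1 = -739/4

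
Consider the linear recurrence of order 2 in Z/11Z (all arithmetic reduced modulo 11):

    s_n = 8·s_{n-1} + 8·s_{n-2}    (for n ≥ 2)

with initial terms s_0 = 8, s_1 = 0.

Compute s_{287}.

1

s_2 = 8·0 + 8·8 = 9
s_3 = 8·9 + 8·0 = 6
s_4 = 8·6 + 8·9 = 10
s_5 = 8·10 + 8·6 = 7
s_6 = 8·7 + 8·10 = 4
s_7 = 8·4 + 8·7 = 0
s_8 = 8·0 + 8·4 = 10
s_9 = 8·10 + 8·0 = 3
s_10 = 8·3 + 8·10 = 5
s_11 = 8·5 + 8·3 = 9
s_12 = 8·9 + 8·5 = 2
s_13 = 8·2 + 8·9 = 0
s_14 = 8·0 + 8·2 = 5
s_15 = 8·5 + 8·0 = 7
s_16 = 8·7 + 8·5 = 8
s_17 = 8·8 + 8·7 = 10
s_18 = 8·10 + 8·8 = 1
s_19 = 8·1 + 8·10 = 0
s_20 = 8·0 + 8·1 = 8
s_21 = 8·8 + 8·0 = 9
s_22 = 8·9 + 8·8 = 4
s_23 = 8·4 + 8·9 = 5
s_24 = 8·5 + 8·4 = 6
s_25 = 8·6 + 8·5 = 0
s_26 = 8·0 + 8·6 = 4
s_27 = 8·4 + 8·0 = 10
s_28 = 8·10 + 8·4 = 2
s_29 = 8·2 + 8·10 = 8
s_30 = 8·8 + 8·2 = 3
s_31 = 8·3 + 8·8 = 0
s_32 = 8·0 + 8·3 = 2
s_33 = 8·2 + 8·0 = 5
s_34 = 8·5 + 8·2 = 1
s_35 = 8·1 + 8·5 = 4
s_36 = 8·4 + 8·1 = 7
s_37 = 8·7 + 8·4 = 0
s_38 = 8·0 + 8·7 = 1
s_39 = 8·1 + 8·0 = 8
s_40 = 8·8 + 8·1 = 6
s_41 = 8·6 + 8·8 = 2
s_42 = 8·2 + 8·6 = 9
s_43 = 8·9 + 8·2 = 0
s_44 = 8·0 + 8·9 = 6
s_45 = 8·6 + 8·0 = 4
s_46 = 8·4 + 8·6 = 3
s_47 = 8·3 + 8·4 = 1
s_48 = 8·1 + 8·3 = 10
s_49 = 8·10 + 8·1 = 0
s_50 = 8·0 + 8·10 = 3
s_51 = 8·3 + 8·0 = 2
s_52 = 8·2 + 8·3 = 7
s_53 = 8·7 + 8·2 = 6
s_54 = 8·6 + 8·7 = 5
s_55 = 8·5 + 8·6 = 0
s_56 = 8·0 + 8·5 = 7
s_57 = 8·7 + 8·0 = 1
s_58 = 8·1 + 8·7 = 9
s_59 = 8·9 + 8·1 = 3
s_60 = 8·3 + 8·9 = 8
s_61 = 8·8 + 8·3 = 0
(s_60, s_61) = (8, 0) = (s_0, s_1), so the sequence has period 60.
287 ≡ 47 (mod 60), hence s_287 = s_47 = 1.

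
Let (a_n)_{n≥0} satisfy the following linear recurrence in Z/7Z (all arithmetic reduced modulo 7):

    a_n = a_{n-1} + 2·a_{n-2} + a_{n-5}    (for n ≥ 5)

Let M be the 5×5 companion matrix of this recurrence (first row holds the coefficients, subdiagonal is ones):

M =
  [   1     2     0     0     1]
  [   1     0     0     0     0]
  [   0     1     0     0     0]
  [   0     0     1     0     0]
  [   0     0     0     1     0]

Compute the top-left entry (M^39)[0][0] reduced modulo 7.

6

(M^39)[0][0] is the top entry after applying M 39 times to the unit state (1, 0, 0, 0, 0). Equivalently it is h_{43} for the auxiliary sequence (h_n) obeying the same recurrence with h_4 = 1 and h_i = 0 for 0 ≤ i < 4:
h_5 = 1·1 + 2·0 + 0·0 + 0·0 + 1·0 = 1
h_6 = 1·1 + 2·1 + 0·0 + 0·0 + 1·0 = 3
h_7 = 1·3 + 2·1 + 0·1 + 0·0 + 1·0 = 5
h_8 = 1·5 + 2·3 + 0·1 + 0·1 + 1·0 = 4
h_9 = 1·4 + 2·5 + 0·3 + 0·1 + 1·1 = 1
h_10 = 1·1 + 2·4 + 0·5 + 0·3 + 1·1 = 3
h_11 = 1·3 + 2·1 + 0·4 + 0·5 + 1·3 = 1
h_12 = 1·1 + 2·3 + 0·1 + 0·4 + 1·5 = 5
h_13 = 1·5 + 2·1 + 0·3 + 0·1 + 1·4 = 4
h_14 = 1·4 + 2·5 + 0·1 + 0·3 + 1·1 = 1
h_15 = 1·1 + 2·4 + 0·5 + 0·1 + 1·3 = 5
h_16 = 1·5 + 2·1 + 0·4 + 0·5 + 1·1 = 1
h_17 = 1·1 + 2·5 + 0·1 + 0·4 + 1·5 = 2
h_18 = 1·2 + 2·1 + 0·5 + 0·1 + 1·4 = 1
h_19 = 1·1 + 2·2 + 0·1 + 0·5 + 1·1 = 6
h_20 = 1·6 + 2·1 + 0·2 + 0·1 + 1·5 = 6
h_21 = 1·6 + 2·6 + 0·1 + 0·2 + 1·1 = 5
h_22 = 1·5 + 2·6 + 0·6 + 0·1 + 1·2 = 5
h_23 = 1·5 + 2·5 + 0·6 + 0·6 + 1·1 = 2
h_24 = 1·2 + 2·5 + 0·5 + 0·6 + 1·6 = 4
h_25 = 1·4 + 2·2 + 0·5 + 0·5 + 1·6 = 0
h_26 = 1·0 + 2·4 + 0·2 + 0·5 + 1·5 = 6
h_27 = 1·6 + 2·0 + 0·4 + 0·2 + 1·5 = 4
h_28 = 1·4 + 2·6 + 0·0 + 0·4 + 1·2 = 4
h_29 = 1·4 + 2·4 + 0·6 + 0·0 + 1·4 = 2
h_30 = 1·2 + 2·4 + 0·4 + 0·6 + 1·0 = 3
h_31 = 1·3 + 2·2 + 0·4 + 0·4 + 1·6 = 6
h_32 = 1·6 + 2·3 + 0·2 + 0·4 + 1·4 = 2
h_33 = 1·2 + 2·6 + 0·3 + 0·2 + 1·4 = 4
h_34 = 1·4 + 2·2 + 0·6 + 0·3 + 1·2 = 3
h_35 = 1·3 + 2·4 + 0·2 + 0·6 + 1·3 = 0
h_36 = 1·0 + 2·3 + 0·4 + 0·2 + 1·6 = 5
h_37 = 1·5 + 2·0 + 0·3 + 0·4 + 1·2 = 0
h_38 = 1·0 + 2·5 + 0·0 + 0·3 + 1·4 = 0
h_39 = 1·0 + 2·0 + 0·5 + 0·0 + 1·3 = 3
h_40 = 1·3 + 2·0 + 0·0 + 0·5 + 1·0 = 3
h_41 = 1·3 + 2·3 + 0·0 + 0·0 + 1·5 = 0
h_42 = 1·0 + 2·3 + 0·3 + 0·0 + 1·0 = 6
h_43 = 1·6 + 2·0 + 0·3 + 0·3 + 1·0 = 6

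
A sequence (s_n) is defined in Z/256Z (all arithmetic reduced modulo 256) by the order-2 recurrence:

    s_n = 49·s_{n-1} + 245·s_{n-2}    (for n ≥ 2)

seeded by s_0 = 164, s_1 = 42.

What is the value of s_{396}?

68

s_2 = 49·42 + 245·164 = 254
s_3 = 49·254 + 245·42 = 208
s_4 = 49·208 + 245·254 = 230
s_5 = 49·230 + 245·208 = 22
s_6 = 49·22 + 245·230 = 84
s_7 = 49·84 + 245·22 = 34
Continuing the recurrence:
  s_8 = 230;  s_9 = 144;  s_10 = 174;  s_11 = 30;  s_12 = 68;  s_13 = 186
  s_14 = 174;  s_15 = 80;  s_16 = 214;  s_17 = 134;  s_18 = 116;  s_19 = 114
  s_20 = 214;  s_21 = 16;  s_22 = 222;  s_23 = 206;  s_24 = 228;  s_25 = 202
  s_26 = 222;  s_27 = 208;  s_28 = 70;  s_29 = 118;  s_30 = 148;  s_31 = 66
  s_32 = 70;  s_33 = 144;  s_34 = 142;  s_35 = 254;  s_36 = 132;  s_37 = 90
  s_38 = 142;  s_39 = 80;  s_40 = 54;  s_41 = 230;  s_42 = 180;  s_43 = 146
  s_44 = 54;  s_45 = 16;  s_46 = 190;  s_47 = 174;  s_48 = 36;  s_49 = 106
  s_50 = 190;  s_51 = 208;  s_52 = 166;  s_53 = 214;  s_54 = 212;  s_55 = 98
  s_56 = 166;  s_57 = 144;  s_58 = 110;  s_59 = 222;  s_60 = 196;  s_61 = 250
  s_62 = 110;  s_63 = 80;  s_64 = 150;  s_65 = 70;  s_66 = 244;  s_67 = 178
  s_68 = 150;  s_69 = 16;  s_70 = 158;  s_71 = 142;  s_72 = 100;  s_73 = 10
  s_74 = 158;  s_75 = 208;  s_76 = 6;  s_77 = 54;  s_78 = 20;  s_79 = 130
  s_80 = 6;  s_81 = 144;  s_82 = 78;  s_83 = 190;  s_84 = 4;  s_85 = 154
  s_86 = 78;  s_87 = 80;  s_88 = 246;  s_89 = 166;  s_90 = 52;  s_91 = 210
  s_92 = 246;  s_93 = 16;  s_94 = 126;  s_95 = 110;  s_96 = 164;  s_97 = 170
  s_98 = 126;  s_99 = 208;  s_100 = 102;  s_101 = 150;  s_102 = 84;  s_103 = 162
  s_104 = 102;  s_105 = 144;  s_106 = 46;  s_107 = 158;  s_108 = 68;  s_109 = 58
  s_110 = 46;  s_111 = 80;  s_112 = 86;  s_113 = 6;  s_114 = 116;  s_115 = 242
  s_116 = 86;  s_117 = 16;  s_118 = 94;  s_119 = 78;  s_120 = 228;  s_121 = 74
  s_122 = 94;  s_123 = 208;  s_124 = 198;  s_125 = 246;  s_126 = 148;  s_127 = 194
  s_128 = 198;  s_129 = 144;  s_130 = 14;  s_131 = 126;  s_132 = 132;  s_133 = 218
  s_134 = 14;  s_135 = 80;  s_136 = 182;  s_137 = 102;  s_138 = 180;  s_139 = 18
  s_140 = 182;  s_141 = 16;  s_142 = 62;  s_143 = 46;  s_144 = 36;  s_145 = 234
  s_146 = 62;  s_147 = 208;  s_148 = 38;  s_149 = 86;  s_150 = 212;  s_151 = 226
  s_152 = 38;  s_153 = 144;  s_154 = 238;  s_155 = 94;  s_156 = 196;  s_157 = 122
  s_158 = 238;  s_159 = 80;  s_160 = 22;  s_161 = 198;  s_162 = 244;  s_163 = 50
  s_164 = 22;  s_165 = 16;  s_166 = 30;  s_167 = 14;  s_168 = 100;  s_169 = 138
  s_170 = 30;  s_171 = 208;  s_172 = 134;  s_173 = 182;  s_174 = 20;  s_175 = 2
  s_176 = 134;  s_177 = 144;  s_178 = 206;  s_179 = 62;  s_180 = 4;  s_181 = 26
  s_182 = 206;  s_183 = 80;  s_184 = 118;  s_185 = 38;  s_186 = 52;  s_187 = 82
  s_188 = 118;  s_189 = 16;  s_190 = 254;  s_191 = 238;  s_192 = 164;  s_193 = 42
  s_194 = 254;  s_195 = 208;  s_196 = 230;  s_197 = 22;  s_198 = 84;  s_199 = 34
  s_200 = 230;  s_201 = 144;  s_202 = 174;  s_203 = 30;  s_204 = 68;  s_205 = 186
  s_206 = 174;  s_207 = 80;  s_208 = 214;  s_209 = 134;  s_210 = 116;  s_211 = 114
  s_212 = 214;  s_213 = 16;  s_214 = 222;  s_215 = 206;  s_216 = 228;  s_217 = 202
  s_218 = 222;  s_219 = 208;  s_220 = 70;  s_221 = 118;  s_222 = 148;  s_223 = 66
  s_224 = 70;  s_225 = 144;  s_226 = 142;  s_227 = 254;  s_228 = 132;  s_229 = 90
  s_230 = 142;  s_231 = 80;  s_232 = 54;  s_233 = 230;  s_234 = 180;  s_235 = 146
  s_236 = 54;  s_237 = 16;  s_238 = 190;  s_239 = 174;  s_240 = 36;  s_241 = 106
  s_242 = 190;  s_243 = 208;  s_244 = 166;  s_245 = 214;  s_246 = 212;  s_247 = 98
  s_248 = 166;  s_249 = 144;  s_250 = 110;  s_251 = 222;  s_252 = 196;  s_253 = 250
  s_254 = 110;  s_255 = 80;  s_256 = 150;  s_257 = 70;  s_258 = 244;  s_259 = 178
  s_260 = 150;  s_261 = 16;  s_262 = 158;  s_263 = 142;  s_264 = 100;  s_265 = 10
  s_266 = 158;  s_267 = 208;  s_268 = 6;  s_269 = 54;  s_270 = 20;  s_271 = 130
  s_272 = 6;  s_273 = 144;  s_274 = 78;  s_275 = 190;  s_276 = 4;  s_277 = 154
  s_278 = 78;  s_279 = 80;  s_280 = 246;  s_281 = 166;  s_282 = 52;  s_283 = 210
  s_284 = 246;  s_285 = 16;  s_286 = 126;  s_287 = 110;  s_288 = 164;  s_289 = 170
  s_290 = 126;  s_291 = 208;  s_292 = 102;  s_293 = 150;  s_294 = 84;  s_295 = 162
  s_296 = 102;  s_297 = 144;  s_298 = 46;  s_299 = 158;  s_300 = 68;  s_301 = 58
  s_302 = 46;  s_303 = 80;  s_304 = 86;  s_305 = 6;  s_306 = 116;  s_307 = 242
  s_308 = 86;  s_309 = 16;  s_310 = 94;  s_311 = 78;  s_312 = 228;  s_313 = 74
  s_314 = 94;  s_315 = 208;  s_316 = 198;  s_317 = 246;  s_318 = 148;  s_319 = 194
  s_320 = 198;  s_321 = 144;  s_322 = 14;  s_323 = 126;  s_324 = 132;  s_325 = 218
  s_326 = 14;  s_327 = 80;  s_328 = 182;  s_329 = 102;  s_330 = 180;  s_331 = 18
  s_332 = 182;  s_333 = 16;  s_334 = 62;  s_335 = 46;  s_336 = 36;  s_337 = 234
  s_338 = 62;  s_339 = 208;  s_340 = 38;  s_341 = 86;  s_342 = 212;  s_343 = 226
  s_344 = 38;  s_345 = 144;  s_346 = 238;  s_347 = 94;  s_348 = 196;  s_349 = 122
  s_350 = 238;  s_351 = 80;  s_352 = 22;  s_353 = 198;  s_354 = 244;  s_355 = 50
  s_356 = 22;  s_357 = 16;  s_358 = 30;  s_359 = 14;  s_360 = 100;  s_361 = 138
  s_362 = 30;  s_363 = 208;  s_364 = 134;  s_365 = 182;  s_366 = 20;  s_367 = 2
  s_368 = 134;  s_369 = 144;  s_370 = 206;  s_371 = 62;  s_372 = 4;  s_373 = 26
  s_374 = 206;  s_375 = 80;  s_376 = 118;  s_377 = 38;  s_378 = 52;  s_379 = 82
  s_380 = 118;  s_381 = 16;  s_382 = 254;  s_383 = 238;  s_384 = 164;  s_385 = 42
  s_386 = 254;  s_387 = 208;  s_388 = 230;  s_389 = 22;  s_390 = 84;  s_391 = 34
  s_392 = 230;  s_393 = 144;  s_394 = 174
s_395 = 49·174 + 245·144 = 30
s_396 = 49·30 + 245·174 = 68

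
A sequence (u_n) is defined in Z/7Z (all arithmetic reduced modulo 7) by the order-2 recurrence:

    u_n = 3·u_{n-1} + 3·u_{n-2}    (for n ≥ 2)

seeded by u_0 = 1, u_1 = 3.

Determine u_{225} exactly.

u_2 = 3·3 + 3·1 = 5
u_3 = 3·5 + 3·3 = 3
u_4 = 3·3 + 3·5 = 3
u_5 = 3·3 + 3·3 = 4
u_6 = 3·4 + 3·3 = 0
u_7 = 3·0 + 3·4 = 5
u_8 = 3·5 + 3·0 = 1
u_9 = 3·1 + 3·5 = 4
u_10 = 3·4 + 3·1 = 1
u_11 = 3·1 + 3·4 = 1
u_12 = 3·1 + 3·1 = 6
u_13 = 3·6 + 3·1 = 0
u_14 = 3·0 + 3·6 = 4
u_15 = 3·4 + 3·0 = 5
u_16 = 3·5 + 3·4 = 6
u_17 = 3·6 + 3·5 = 5
u_18 = 3·5 + 3·6 = 5
u_19 = 3·5 + 3·5 = 2
u_20 = 3·2 + 3·5 = 0
u_21 = 3·0 + 3·2 = 6
u_22 = 3·6 + 3·0 = 4
u_23 = 3·4 + 3·6 = 2
u_24 = 3·2 + 3·4 = 4
u_25 = 3·4 + 3·2 = 4
u_26 = 3·4 + 3·4 = 3
u_27 = 3·3 + 3·4 = 0
u_28 = 3·0 + 3·3 = 2
u_29 = 3·2 + 3·0 = 6
u_30 = 3·6 + 3·2 = 3
u_31 = 3·3 + 3·6 = 6
u_32 = 3·6 + 3·3 = 6
u_33 = 3·6 + 3·6 = 1
u_34 = 3·1 + 3·6 = 0
u_35 = 3·0 + 3·1 = 3
u_36 = 3·3 + 3·0 = 2
u_37 = 3·2 + 3·3 = 1
u_38 = 3·1 + 3·2 = 2
u_39 = 3·2 + 3·1 = 2
u_40 = 3·2 + 3·2 = 5
u_41 = 3·5 + 3·2 = 0
u_42 = 3·0 + 3·5 = 1
u_43 = 3·1 + 3·0 = 3
(u_42, u_43) = (1, 3) = (u_0, u_1), so the sequence has period 42.
225 ≡ 15 (mod 42), hence u_225 = u_15 = 5.

5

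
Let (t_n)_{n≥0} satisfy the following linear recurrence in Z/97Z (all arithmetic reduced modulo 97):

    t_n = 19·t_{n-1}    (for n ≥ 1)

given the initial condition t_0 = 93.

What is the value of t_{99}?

t_1 = 19·93 = 21
t_2 = 19·21 = 11
t_3 = 19·11 = 15
t_4 = 19·15 = 91
t_5 = 19·91 = 80
t_6 = 19·80 = 65
t_7 = 19·65 = 71
t_8 = 19·71 = 88
t_9 = 19·88 = 23
t_10 = 19·23 = 49
t_11 = 19·49 = 58
t_12 = 19·58 = 35
t_13 = 19·35 = 83
t_14 = 19·83 = 25
t_15 = 19·25 = 87
t_16 = 19·87 = 4
t_17 = 19·4 = 76
t_18 = 19·76 = 86
t_19 = 19·86 = 82
t_20 = 19·82 = 6
t_21 = 19·6 = 17
t_22 = 19·17 = 32
t_23 = 19·32 = 26
t_24 = 19·26 = 9
t_25 = 19·9 = 74
t_26 = 19·74 = 48
t_27 = 19·48 = 39
t_28 = 19·39 = 62
t_29 = 19·62 = 14
t_30 = 19·14 = 72
t_31 = 19·72 = 10
t_32 = 19·10 = 93
(t_32) = (93) = (t_0), so the sequence has period 32.
99 ≡ 3 (mod 32), hence t_99 = t_3 = 15.

15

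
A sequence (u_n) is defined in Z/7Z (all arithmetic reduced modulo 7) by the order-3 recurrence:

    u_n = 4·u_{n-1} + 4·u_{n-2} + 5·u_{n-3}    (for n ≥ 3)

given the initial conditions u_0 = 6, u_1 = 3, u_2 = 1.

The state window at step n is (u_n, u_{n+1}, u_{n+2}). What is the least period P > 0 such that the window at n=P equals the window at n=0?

6

n=0: window = (6, 3, 1)
n=1: window = (3, 1, 4)
n=2: window = (1, 4, 0)
n=3: window = (4, 0, 0)
n=4: window = (0, 0, 6)
n=5: window = (0, 6, 3)
n=6: window = (6, 3, 1)
window at n=6 equals window at n=0 → period = 6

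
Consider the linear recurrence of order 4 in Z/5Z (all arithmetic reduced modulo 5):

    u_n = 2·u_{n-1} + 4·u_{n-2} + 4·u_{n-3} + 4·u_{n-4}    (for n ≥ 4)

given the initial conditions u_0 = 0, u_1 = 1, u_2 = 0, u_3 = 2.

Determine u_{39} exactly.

2

u_4 = 2·2 + 4·0 + 4·1 + 4·0 = 3
u_5 = 2·3 + 4·2 + 4·0 + 4·1 = 3
u_6 = 2·3 + 4·3 + 4·2 + 4·0 = 1
u_7 = 2·1 + 4·3 + 4·3 + 4·2 = 4
u_8 = 2·4 + 4·1 + 4·3 + 4·3 = 1
u_9 = 2·1 + 4·4 + 4·1 + 4·3 = 4
u_10 = 2·4 + 4·1 + 4·4 + 4·1 = 2
u_11 = 2·2 + 4·4 + 4·1 + 4·4 = 0
u_12 = 2·0 + 4·2 + 4·4 + 4·1 = 3
u_13 = 2·3 + 4·0 + 4·2 + 4·4 = 0
u_14 = 2·0 + 4·3 + 4·0 + 4·2 = 0
u_15 = 2·0 + 4·0 + 4·3 + 4·0 = 2
u_16 = 2·2 + 4·0 + 4·0 + 4·3 = 1
u_17 = 2·1 + 4·2 + 4·0 + 4·0 = 0
u_18 = 2·0 + 4·1 + 4·2 + 4·0 = 2
u_19 = 2·2 + 4·0 + 4·1 + 4·2 = 1
u_20 = 2·1 + 4·2 + 4·0 + 4·1 = 4
u_21 = 2·4 + 4·1 + 4·2 + 4·0 = 0
u_22 = 2·0 + 4·4 + 4·1 + 4·2 = 3
u_23 = 2·3 + 4·0 + 4·4 + 4·1 = 1
u_24 = 2·1 + 4·3 + 4·0 + 4·4 = 0
u_25 = 2·0 + 4·1 + 4·3 + 4·0 = 1
u_26 = 2·1 + 4·0 + 4·1 + 4·3 = 3
u_27 = 2·3 + 4·1 + 4·0 + 4·1 = 4
u_28 = 2·4 + 4·3 + 4·1 + 4·0 = 4
u_29 = 2·4 + 4·4 + 4·3 + 4·1 = 0
u_30 = 2·0 + 4·4 + 4·4 + 4·3 = 4
u_31 = 2·4 + 4·0 + 4·4 + 4·4 = 0
u_32 = 2·0 + 4·4 + 4·0 + 4·4 = 2
u_33 = 2·2 + 4·0 + 4·4 + 4·0 = 0
u_34 = 2·0 + 4·2 + 4·0 + 4·4 = 4
u_35 = 2·4 + 4·0 + 4·2 + 4·0 = 1
u_36 = 2·1 + 4·4 + 4·0 + 4·2 = 1
u_37 = 2·1 + 4·1 + 4·4 + 4·0 = 2
u_38 = 2·2 + 4·1 + 4·1 + 4·4 = 3
u_39 = 2·3 + 4·2 + 4·1 + 4·1 = 2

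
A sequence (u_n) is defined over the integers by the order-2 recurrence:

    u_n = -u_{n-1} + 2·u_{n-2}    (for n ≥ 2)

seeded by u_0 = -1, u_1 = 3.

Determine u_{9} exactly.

u_2 = -1·3 + 2·-1 = -5
u_3 = -1·-5 + 2·3 = 11
u_4 = -1·11 + 2·-5 = -21
u_5 = -1·-21 + 2·11 = 43
u_6 = -1·43 + 2·-21 = -85
u_7 = -1·-85 + 2·43 = 171
u_8 = -1·171 + 2·-85 = -341
u_9 = -1·-341 + 2·171 = 683

683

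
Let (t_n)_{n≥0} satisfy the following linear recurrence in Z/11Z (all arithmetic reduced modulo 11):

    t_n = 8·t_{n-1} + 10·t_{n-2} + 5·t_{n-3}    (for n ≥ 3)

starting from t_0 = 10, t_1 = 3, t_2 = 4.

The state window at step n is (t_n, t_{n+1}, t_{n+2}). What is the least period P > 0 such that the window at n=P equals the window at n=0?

n=0: window = (10, 3, 4)
n=1: window = (3, 4, 2)
n=2: window = (4, 2, 5)
n=3: window = (2, 5, 3)
n=4: window = (5, 3, 7)
n=5: window = (3, 7, 1)
n=6: window = (7, 1, 5)
n=7: window = (1, 5, 8)
n=8: window = (5, 8, 9)
n=9: window = (8, 9, 1)
n=10: window = (9, 1, 6)
n=11: window = (1, 6, 4)
n=12: window = (6, 4, 9)
n=13: window = (4, 9, 10)
n=14: window = (9, 10, 3)
n=15: window = (10, 3, 4)
window at n=15 equals window at n=0 → period = 15

15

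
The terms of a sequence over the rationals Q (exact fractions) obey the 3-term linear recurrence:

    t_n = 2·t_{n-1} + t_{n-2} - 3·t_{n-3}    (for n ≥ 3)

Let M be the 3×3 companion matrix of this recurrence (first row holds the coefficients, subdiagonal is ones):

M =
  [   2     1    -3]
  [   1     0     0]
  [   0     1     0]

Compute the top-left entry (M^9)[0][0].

(M^9)[0][0] is the top entry after applying M 9 times to the unit state (1, 0, 0). Equivalently it is h_{11} for the auxiliary sequence (h_n) obeying the same recurrence with h_2 = 1 and h_i = 0 for 0 ≤ i < 2:
h_3 = 2·1 + 1·0 + -3·0 = 2
h_4 = 2·2 + 1·1 + -3·0 = 5
h_5 = 2·5 + 1·2 + -3·1 = 9
h_6 = 2·9 + 1·5 + -3·2 = 17
h_7 = 2·17 + 1·9 + -3·5 = 28
h_8 = 2·28 + 1·17 + -3·9 = 46
h_9 = 2·46 + 1·28 + -3·17 = 69
h_10 = 2·69 + 1·46 + -3·28 = 100
h_11 = 2·100 + 1·69 + -3·46 = 131

131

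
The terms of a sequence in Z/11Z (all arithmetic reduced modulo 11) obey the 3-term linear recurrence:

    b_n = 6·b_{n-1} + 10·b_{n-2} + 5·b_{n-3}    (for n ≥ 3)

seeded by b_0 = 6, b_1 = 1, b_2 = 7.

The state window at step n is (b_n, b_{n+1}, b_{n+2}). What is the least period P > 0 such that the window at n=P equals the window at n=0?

n=0: window = (6, 1, 7)
n=1: window = (1, 7, 5)
n=2: window = (7, 5, 6)
n=3: window = (5, 6, 0)
n=4: window = (6, 0, 8)
n=5: window = (0, 8, 1)
n=6: window = (8, 1, 9)
n=7: window = (1, 9, 5)
n=8: window = (9, 5, 4)
n=9: window = (5, 4, 9)
n=10: window = (4, 9, 9)
n=11: window = (9, 9, 10)
n=12: window = (9, 10, 8)
n=13: window = (10, 8, 6)
n=14: window = (8, 6, 1)
n=15: window = (6, 1, 7)
window at n=15 equals window at n=0 → period = 15

15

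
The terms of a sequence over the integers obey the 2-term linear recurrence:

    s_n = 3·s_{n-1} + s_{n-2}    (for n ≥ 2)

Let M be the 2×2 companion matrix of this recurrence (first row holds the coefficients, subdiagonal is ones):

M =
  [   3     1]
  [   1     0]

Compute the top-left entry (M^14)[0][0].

16835050

(M^14)[0][0] is the top entry after applying M 14 times to the unit state (1, 0). Equivalently it is h_{15} for the auxiliary sequence (h_n) obeying the same recurrence with h_1 = 1 and h_i = 0 for 0 ≤ i < 1:
h_2 = 3·1 + 1·0 = 3
h_3 = 3·3 + 1·1 = 10
h_4 = 3·10 + 1·3 = 33
h_5 = 3·33 + 1·10 = 109
h_6 = 3·109 + 1·33 = 360
h_7 = 3·360 + 1·109 = 1189
h_8 = 3·1189 + 1·360 = 3927
h_9 = 3·3927 + 1·1189 = 12970
h_10 = 3·12970 + 1·3927 = 42837
h_11 = 3·42837 + 1·12970 = 141481
h_12 = 3·141481 + 1·42837 = 467280
h_13 = 3·467280 + 1·141481 = 1543321
h_14 = 3·1543321 + 1·467280 = 5097243
h_15 = 3·5097243 + 1·1543321 = 16835050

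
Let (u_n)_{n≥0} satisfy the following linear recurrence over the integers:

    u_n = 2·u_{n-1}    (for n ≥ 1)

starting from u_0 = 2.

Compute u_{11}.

4096

u_1 = 2·2 = 4
u_2 = 2·4 = 8
u_3 = 2·8 = 16
u_4 = 2·16 = 32
u_5 = 2·32 = 64
u_6 = 2·64 = 128
u_7 = 2·128 = 256
u_8 = 2·256 = 512
u_9 = 2·512 = 1024
u_10 = 2·1024 = 2048
u_11 = 2·2048 = 4096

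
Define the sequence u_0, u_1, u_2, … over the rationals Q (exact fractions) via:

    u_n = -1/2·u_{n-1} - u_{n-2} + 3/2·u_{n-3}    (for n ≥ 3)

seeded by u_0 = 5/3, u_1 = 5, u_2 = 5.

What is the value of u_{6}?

u_3 = -1/2·5 + -1·5 + 3/2·5/3 = -5
u_4 = -1/2·-5 + -1·5 + 3/2·5 = 5
u_5 = -1/2·5 + -1·-5 + 3/2·5 = 10
u_6 = -1/2·10 + -1·5 + 3/2·-5 = -35/2

-35/2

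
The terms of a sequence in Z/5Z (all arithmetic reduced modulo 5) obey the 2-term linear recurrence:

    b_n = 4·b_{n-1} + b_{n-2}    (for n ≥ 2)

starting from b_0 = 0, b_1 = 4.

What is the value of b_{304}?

b_2 = 4·4 + 1·0 = 1
b_3 = 4·1 + 1·4 = 3
b_4 = 4·3 + 1·1 = 3
b_5 = 4·3 + 1·3 = 0
b_6 = 4·0 + 1·3 = 3
b_7 = 4·3 + 1·0 = 2
b_8 = 4·2 + 1·3 = 1
b_9 = 4·1 + 1·2 = 1
b_10 = 4·1 + 1·1 = 0
b_11 = 4·0 + 1·1 = 1
b_12 = 4·1 + 1·0 = 4
b_13 = 4·4 + 1·1 = 2
b_14 = 4·2 + 1·4 = 2
b_15 = 4·2 + 1·2 = 0
b_16 = 4·0 + 1·2 = 2
b_17 = 4·2 + 1·0 = 3
b_18 = 4·3 + 1·2 = 4
b_19 = 4·4 + 1·3 = 4
b_20 = 4·4 + 1·4 = 0
b_21 = 4·0 + 1·4 = 4
(b_20, b_21) = (0, 4) = (b_0, b_1), so the sequence has period 20.
304 ≡ 4 (mod 20), hence b_304 = b_4 = 3.

3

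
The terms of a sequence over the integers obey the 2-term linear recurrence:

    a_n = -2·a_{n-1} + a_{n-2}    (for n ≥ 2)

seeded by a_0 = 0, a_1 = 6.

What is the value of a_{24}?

a_2 = -2·6 + 1·0 = -12
a_3 = -2·-12 + 1·6 = 30
a_4 = -2·30 + 1·-12 = -72
a_5 = -2·-72 + 1·30 = 174
a_6 = -2·174 + 1·-72 = -420
a_7 = -2·-420 + 1·174 = 1014
a_8 = -2·1014 + 1·-420 = -2448
a_9 = -2·-2448 + 1·1014 = 5910
a_10 = -2·5910 + 1·-2448 = -14268
a_11 = -2·-14268 + 1·5910 = 34446
a_12 = -2·34446 + 1·-14268 = -83160
a_13 = -2·-83160 + 1·34446 = 200766
a_14 = -2·200766 + 1·-83160 = -484692
a_15 = -2·-484692 + 1·200766 = 1170150
a_16 = -2·1170150 + 1·-484692 = -2824992
a_17 = -2·-2824992 + 1·1170150 = 6820134
a_18 = -2·6820134 + 1·-2824992 = -16465260
a_19 = -2·-16465260 + 1·6820134 = 39750654
a_20 = -2·39750654 + 1·-16465260 = -95966568
a_21 = -2·-95966568 + 1·39750654 = 231683790
a_22 = -2·231683790 + 1·-95966568 = -559334148
a_23 = -2·-559334148 + 1·231683790 = 1350352086
a_24 = -2·1350352086 + 1·-559334148 = -3260038320

-3260038320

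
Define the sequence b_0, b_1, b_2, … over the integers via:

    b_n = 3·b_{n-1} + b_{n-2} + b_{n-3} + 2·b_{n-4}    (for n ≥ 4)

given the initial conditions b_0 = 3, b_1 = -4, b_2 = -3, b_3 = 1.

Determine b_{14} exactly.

b_4 = 3·1 + 1·-3 + 1·-4 + 2·3 = 2
b_5 = 3·2 + 1·1 + 1·-3 + 2·-4 = -4
b_6 = 3·-4 + 1·2 + 1·1 + 2·-3 = -15
b_7 = 3·-15 + 1·-4 + 1·2 + 2·1 = -45
b_8 = 3·-45 + 1·-15 + 1·-4 + 2·2 = -150
b_9 = 3·-150 + 1·-45 + 1·-15 + 2·-4 = -518
b_10 = 3·-518 + 1·-150 + 1·-45 + 2·-15 = -1779
b_11 = 3·-1779 + 1·-518 + 1·-150 + 2·-45 = -6095
b_12 = 3·-6095 + 1·-1779 + 1·-518 + 2·-150 = -20882
b_13 = 3·-20882 + 1·-6095 + 1·-1779 + 2·-518 = -71556
b_14 = 3·-71556 + 1·-20882 + 1·-6095 + 2·-1779 = -245203

-245203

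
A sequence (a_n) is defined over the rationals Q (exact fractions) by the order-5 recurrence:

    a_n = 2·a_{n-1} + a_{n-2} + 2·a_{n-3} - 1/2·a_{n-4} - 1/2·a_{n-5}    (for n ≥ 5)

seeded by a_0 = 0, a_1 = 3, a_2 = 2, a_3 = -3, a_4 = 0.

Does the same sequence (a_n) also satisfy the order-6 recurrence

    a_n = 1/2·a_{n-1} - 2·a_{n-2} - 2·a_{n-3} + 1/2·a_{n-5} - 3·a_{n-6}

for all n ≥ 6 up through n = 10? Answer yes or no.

no

Terms a_0..a_10: 0, 3, 2, -3, 0, -1/2, -19/2, -19, -47, -527/4, -687/2
n=6: candidate gives 29/4, actual a_6 = -19/2 ✗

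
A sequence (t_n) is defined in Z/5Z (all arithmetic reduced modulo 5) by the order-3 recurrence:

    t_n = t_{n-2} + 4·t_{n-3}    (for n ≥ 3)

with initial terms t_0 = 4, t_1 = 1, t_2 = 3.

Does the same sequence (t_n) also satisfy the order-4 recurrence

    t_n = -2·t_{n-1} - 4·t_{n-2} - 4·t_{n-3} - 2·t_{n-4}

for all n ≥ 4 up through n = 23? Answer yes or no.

Terms t_0..t_23: 4, 1, 3, 2, 2, 4, 0, 2, 1, 2, 4, 1, 2, 2, 1, 0, 4, 4, 4, 0, 0, 1, 0, 1
n=4: candidate gives 2, actual t_4 = 2 ✓
n=5: candidate gives 4, actual t_5 = 4 ✓
n=6: candidate gives 0, actual t_6 = 0 ✓
n=7: candidate gives 2, actual t_7 = 2 ✓
n=8: candidate gives 1, actual t_8 = 1 ✓
n=9: candidate gives 2, actual t_9 = 2 ✓
n=10: candidate gives 4, actual t_10 = 4 ✓
n=11: candidate gives 1, actual t_11 = 1 ✓
n=12: candidate gives 2, actual t_12 = 2 ✓
n=13: candidate gives 2, actual t_13 = 2 ✓
n=14: candidate gives 1, actual t_14 = 1 ✓
n=15: candidate gives 0, actual t_15 = 0 ✓
n=16: candidate gives 4, actual t_16 = 4 ✓
n=17: candidate gives 4, actual t_17 = 4 ✓
n=18: candidate gives 4, actual t_18 = 4 ✓
n=19: candidate gives 0, actual t_19 = 0 ✓
n=20: candidate gives 0, actual t_20 = 0 ✓
n=21: candidate gives 1, actual t_21 = 1 ✓
n=22: candidate gives 0, actual t_22 = 0 ✓
n=23: candidate gives 1, actual t_23 = 1 ✓

yes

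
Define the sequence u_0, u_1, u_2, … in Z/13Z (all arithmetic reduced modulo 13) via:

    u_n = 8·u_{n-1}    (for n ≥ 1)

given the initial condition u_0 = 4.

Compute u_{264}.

4

u_1 = 8·4 = 6
u_2 = 8·6 = 9
u_3 = 8·9 = 7
u_4 = 8·7 = 4
(u_4) = (4) = (u_0), so the sequence has period 4.
264 ≡ 0 (mod 4), hence u_264 = u_0 = 4.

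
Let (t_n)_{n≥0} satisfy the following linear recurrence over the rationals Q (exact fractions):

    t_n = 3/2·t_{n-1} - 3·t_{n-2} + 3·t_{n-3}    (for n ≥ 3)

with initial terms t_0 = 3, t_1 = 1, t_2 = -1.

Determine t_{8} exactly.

4419/64

t_3 = 3/2·-1 + -3·1 + 3·3 = 9/2
t_4 = 3/2·9/2 + -3·-1 + 3·1 = 51/4
t_5 = 3/2·51/4 + -3·9/2 + 3·-1 = 21/8
t_6 = 3/2·21/8 + -3·51/4 + 3·9/2 = -333/16
t_7 = 3/2·-333/16 + -3·21/8 + 3·51/4 = -27/32
t_8 = 3/2·-27/32 + -3·-333/16 + 3·21/8 = 4419/64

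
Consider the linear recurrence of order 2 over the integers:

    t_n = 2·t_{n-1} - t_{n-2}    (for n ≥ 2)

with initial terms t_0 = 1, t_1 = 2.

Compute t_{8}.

9

t_2 = 2·2 + -1·1 = 3
t_3 = 2·3 + -1·2 = 4
t_4 = 2·4 + -1·3 = 5
t_5 = 2·5 + -1·4 = 6
t_6 = 2·6 + -1·5 = 7
t_7 = 2·7 + -1·6 = 8
t_8 = 2·8 + -1·7 = 9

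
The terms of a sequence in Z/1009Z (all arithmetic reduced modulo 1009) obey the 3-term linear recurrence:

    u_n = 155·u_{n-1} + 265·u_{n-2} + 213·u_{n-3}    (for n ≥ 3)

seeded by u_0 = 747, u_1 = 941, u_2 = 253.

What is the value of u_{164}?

847

u_3 = 155·253 + 265·941 + 213·747 = 704
u_4 = 155·704 + 265·253 + 213·941 = 241
u_5 = 155·241 + 265·704 + 213·253 = 329
u_6 = 155·329 + 265·241 + 213·704 = 454
u_7 = 155·454 + 265·329 + 213·241 = 25
u_8 = 155·25 + 265·454 + 213·329 = 534
Continuing the recurrence:
  u_9 = 441;  u_10 = 273;  u_11 = 492;  u_12 = 378;  u_13 = 923;  u_14 = 935
  u_15 = 849;  u_16 = 839;  u_17 = 244;  u_18 = 59;  u_19 = 262;  u_20 = 254
  u_21 = 287;  u_22 = 107;  u_23 = 437;  u_24 = 826;  u_25 = 250;  u_26 = 598
  u_27 = 899;  u_28 = 942;  u_29 = 56;  u_30 = 792;  u_31 = 231;  u_32 = 318
  u_33 = 717;  u_34 = 430;  u_35 = 500;  u_36 = 102;  u_37 = 767;  u_38 = 165
  u_39 = 324;  u_40 = 21;  u_41 = 153;  u_42 = 419;  u_43 = 991;  u_44 = 583
  u_45 = 285;  u_46 = 99;  u_47 = 132;  u_48 = 446;  u_49 = 81;  u_50 = 448
  u_51 = 247;  u_52 = 710;  u_53 = 517;  u_54 = 34;  u_55 = 895;  u_56 = 561
  u_57 = 420;  u_58 = 800;  u_59 = 634;  u_60 = 166;  u_61 = 900;  u_62 = 697
  u_63 = 491;  u_64 = 478;  u_65 = 525;  u_66 = 847;  u_67 = 912;  u_68 = 383
  u_69 = 163;  u_70 = 154;  u_71 = 321;  u_72 = 168;  u_73 = 629;  u_74 = 516
  u_75 = 938;  u_76 = 399;  u_77 = 579;  u_78 = 755;  u_79 = 279;  u_80 = 380
  u_81 = 31;  u_82 = 465;  u_83 = 799;  u_84 = 414;  u_85 = 611;  u_86 = 263
  u_87 = 270;  u_88 = 537;  u_89 = 932;  u_90 = 206;  u_91 = 790;  u_92 = 208
  u_93 = 930;  u_94 = 264;  u_95 = 722;  u_96 = 576;  u_97 = 845;  u_98 = 504
  u_99 = 953;  u_100 = 147;  u_101 = 271;  u_102 = 420;  u_103 = 732;  u_104 = 972
  u_105 = 230;  u_106 = 141;  u_107 = 258;  u_108 = 220;  u_109 = 324;  u_110 = 16
  u_111 = 1003;  u_112 = 683;  u_113 = 729;  u_114 = 102;  u_115 = 315;  u_116 = 71
  u_117 = 171;  u_118 = 416;  u_119 = 811;  u_120 = 947;  u_121 = 294;  u_122 = 83
  u_123 = 885;  u_124 = 821;  u_125 = 75;  u_126 = 978;  u_127 = 251;  u_128 = 251
  u_129 = 944;  u_130 = 931;  u_131 = 941;  u_132 = 350;  u_133 = 445;  u_134 = 936
  u_135 = 549;  u_136 = 104;  u_137 = 760;  u_138 = 966;  u_139 = 961;  u_140 = 776
  u_141 = 528;  u_142 = 790;  u_143 = 851;  u_144 = 678;  u_145 = 429;  u_146 = 621
  u_147 = 195;  u_148 = 620;  u_149 = 555;  u_150 = 259;  u_151 = 436;  u_152 = 162
  u_153 = 71;  u_154 = 498;  u_155 = 350;  u_156 = 552;  u_157 = 855;  u_158 = 205
  u_159 = 578;  u_160 = 123;  u_161 = 983;  u_162 = 329
u_163 = 155·329 + 265·983 + 213·123 = 683
u_164 = 155·683 + 265·329 + 213·983 = 847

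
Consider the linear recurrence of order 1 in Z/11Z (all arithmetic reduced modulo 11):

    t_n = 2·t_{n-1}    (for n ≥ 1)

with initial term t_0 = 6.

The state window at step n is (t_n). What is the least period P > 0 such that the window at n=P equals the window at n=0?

10

n=0: window = (6)
n=1: window = (1)
n=2: window = (2)
n=3: window = (4)
n=4: window = (8)
n=5: window = (5)
n=6: window = (10)
n=7: window = (9)
n=8: window = (7)
n=9: window = (3)
n=10: window = (6)
window at n=10 equals window at n=0 → period = 10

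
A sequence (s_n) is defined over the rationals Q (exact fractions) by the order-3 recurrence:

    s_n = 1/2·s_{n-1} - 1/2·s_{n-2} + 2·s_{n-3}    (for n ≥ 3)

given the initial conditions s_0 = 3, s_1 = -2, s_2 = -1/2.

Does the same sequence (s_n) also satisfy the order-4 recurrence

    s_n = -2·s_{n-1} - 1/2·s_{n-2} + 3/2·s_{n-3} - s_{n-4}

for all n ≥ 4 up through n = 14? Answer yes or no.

Terms s_0..s_14: 3, -2, -1/2, 27/4, -3/8, -73/16, 365/32, 463/64, -1435/128, 3479/256, 13757/512, -16161/1024, 11989/2048, 264423/4096, -18131/8192
n=4: candidate gives -77/4, actual s_4 = -3/8 ✗

no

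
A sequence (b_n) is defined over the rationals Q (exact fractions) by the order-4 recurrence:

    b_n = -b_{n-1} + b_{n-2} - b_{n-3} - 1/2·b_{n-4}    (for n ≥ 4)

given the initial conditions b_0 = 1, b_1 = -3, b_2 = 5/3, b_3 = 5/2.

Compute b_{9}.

6

b_4 = -1·5/2 + 1·5/3 + -1·-3 + -1/2·1 = 5/3
b_5 = -1·5/3 + 1·5/2 + -1·5/3 + -1/2·-3 = 2/3
b_6 = -1·2/3 + 1·5/3 + -1·5/2 + -1/2·5/3 = -7/3
b_7 = -1·-7/3 + 1·2/3 + -1·5/3 + -1/2·5/2 = 1/12
b_8 = -1·1/12 + 1·-7/3 + -1·2/3 + -1/2·5/3 = -47/12
b_9 = -1·-47/12 + 1·1/12 + -1·-7/3 + -1/2·2/3 = 6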